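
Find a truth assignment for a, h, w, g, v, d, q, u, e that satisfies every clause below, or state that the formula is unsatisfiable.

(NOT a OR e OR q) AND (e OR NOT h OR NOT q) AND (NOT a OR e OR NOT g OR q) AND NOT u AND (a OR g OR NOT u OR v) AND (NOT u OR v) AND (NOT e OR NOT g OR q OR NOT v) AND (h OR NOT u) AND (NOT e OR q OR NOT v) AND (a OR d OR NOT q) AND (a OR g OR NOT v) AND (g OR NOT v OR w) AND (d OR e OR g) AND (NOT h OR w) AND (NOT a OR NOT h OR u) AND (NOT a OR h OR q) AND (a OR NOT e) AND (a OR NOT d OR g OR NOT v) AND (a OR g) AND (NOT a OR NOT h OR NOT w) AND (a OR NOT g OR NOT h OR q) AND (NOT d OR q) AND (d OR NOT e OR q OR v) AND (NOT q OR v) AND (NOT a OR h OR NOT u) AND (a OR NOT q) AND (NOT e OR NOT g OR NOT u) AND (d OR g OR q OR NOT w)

Unit clause (NOT u) forces u = False.
Set a = False.
  then (a OR NOT e) forces e = False.
  then (a OR g) forces g = True.
  then (a OR NOT q) forces q = False.
  then (a OR NOT g OR NOT h OR q) forces h = False.
  then (NOT d OR q) forces d = False.
Set w = True.
Set v = True.
All clauses satisfied.

a=F, h=F, w=T, g=T, v=T, d=F, q=F, u=F, e=F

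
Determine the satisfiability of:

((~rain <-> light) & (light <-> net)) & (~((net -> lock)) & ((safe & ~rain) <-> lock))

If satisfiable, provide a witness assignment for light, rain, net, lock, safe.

light: True, rain: False, net: True, lock: False, safe: False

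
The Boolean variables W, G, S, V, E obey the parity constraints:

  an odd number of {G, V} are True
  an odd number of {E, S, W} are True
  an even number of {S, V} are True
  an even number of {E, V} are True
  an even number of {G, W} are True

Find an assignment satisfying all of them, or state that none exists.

W = True, G = True, S = False, V = False, E = False

{G, V}: 1 true → odd ✓
{E, S, W}: 1 true → odd ✓
{S, V}: 0 true → even ✓
{E, V}: 0 true → even ✓
{G, W}: 2 true → even ✓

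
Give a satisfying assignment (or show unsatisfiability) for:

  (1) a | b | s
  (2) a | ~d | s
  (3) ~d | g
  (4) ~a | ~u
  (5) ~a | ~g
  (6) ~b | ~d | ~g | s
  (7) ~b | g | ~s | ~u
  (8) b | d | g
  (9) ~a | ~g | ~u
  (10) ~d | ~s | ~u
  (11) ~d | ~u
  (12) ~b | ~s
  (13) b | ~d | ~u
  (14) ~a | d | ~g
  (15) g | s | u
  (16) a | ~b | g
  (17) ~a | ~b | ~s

Set a = False.
Set d = False.
Set u = False.
Set s = True.
  then (~b | ~s) forces b = False.
  then (b | d | g) forces g = True.
All clauses satisfied.

a=F, d=F, u=F, s=T, g=T, b=F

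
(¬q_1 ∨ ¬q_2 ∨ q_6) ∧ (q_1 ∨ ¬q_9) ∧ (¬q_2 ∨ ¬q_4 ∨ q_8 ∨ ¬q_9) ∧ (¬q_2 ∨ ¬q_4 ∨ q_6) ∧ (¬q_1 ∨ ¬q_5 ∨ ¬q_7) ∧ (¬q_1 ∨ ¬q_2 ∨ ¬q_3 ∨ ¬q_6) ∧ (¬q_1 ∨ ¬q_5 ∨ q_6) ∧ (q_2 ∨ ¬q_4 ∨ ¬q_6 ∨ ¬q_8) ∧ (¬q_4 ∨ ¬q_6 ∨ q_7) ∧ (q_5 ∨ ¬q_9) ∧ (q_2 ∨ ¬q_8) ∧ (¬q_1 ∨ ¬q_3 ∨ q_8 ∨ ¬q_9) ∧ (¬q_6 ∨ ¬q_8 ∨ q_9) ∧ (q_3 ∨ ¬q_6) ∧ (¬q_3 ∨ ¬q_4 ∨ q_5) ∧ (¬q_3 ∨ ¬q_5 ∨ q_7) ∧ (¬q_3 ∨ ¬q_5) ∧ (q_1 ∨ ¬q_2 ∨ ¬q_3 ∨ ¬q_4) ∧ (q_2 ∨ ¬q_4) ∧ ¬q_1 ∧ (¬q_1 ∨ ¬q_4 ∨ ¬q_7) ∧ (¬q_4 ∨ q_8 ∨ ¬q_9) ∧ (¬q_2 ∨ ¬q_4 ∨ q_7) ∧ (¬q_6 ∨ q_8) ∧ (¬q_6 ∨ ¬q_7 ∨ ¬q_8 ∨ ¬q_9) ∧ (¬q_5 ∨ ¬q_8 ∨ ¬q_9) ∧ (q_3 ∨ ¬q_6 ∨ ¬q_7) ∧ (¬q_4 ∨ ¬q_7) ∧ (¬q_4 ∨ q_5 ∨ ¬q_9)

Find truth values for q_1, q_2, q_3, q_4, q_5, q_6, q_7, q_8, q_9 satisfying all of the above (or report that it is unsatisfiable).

Unit clause (¬q_1) forces q_1 = False.
In (q_1 ∨ ¬q_9) only ¬q_9 is left, so q_9 = False.
Set q_2 = True.
Set q_3 = False.
  then (q_3 ∨ ¬q_6) forces q_6 = False.
  then (¬q_2 ∨ ¬q_4 ∨ q_6) forces q_4 = False.
Set q_5 = True.
Set q_7 = False.
Set q_8 = False.
All clauses satisfied.

q_1 = False, q_2 = True, q_3 = False, q_4 = False, q_5 = True, q_6 = False, q_7 = False, q_8 = False, q_9 = False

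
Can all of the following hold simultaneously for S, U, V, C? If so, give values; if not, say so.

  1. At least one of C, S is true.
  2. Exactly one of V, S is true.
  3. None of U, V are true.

S: True, U: False, V: False, C: True

  (1) {C, S}: 2 true — at least one ✓
  (2) {V, S}: 1 true — exactly one ✓
  (3) {U, V}: 0 true — none ✓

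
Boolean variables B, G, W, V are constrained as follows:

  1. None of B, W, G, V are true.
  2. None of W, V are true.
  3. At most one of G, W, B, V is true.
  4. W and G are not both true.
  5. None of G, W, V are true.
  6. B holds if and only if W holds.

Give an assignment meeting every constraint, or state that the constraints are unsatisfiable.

B: False, G: False, W: False, V: False

  (1) {B, W, G, V}: 0 true — none ✓
  (2) {W, V}: 0 true — none ✓
  (3) {G, W, B, V}: 0 true — at most one ✓
  (4) W=F, G=F — not both ✓
  (5) {G, W, V}: 0 true — none ✓
  (6) B=F, W=F — same ✓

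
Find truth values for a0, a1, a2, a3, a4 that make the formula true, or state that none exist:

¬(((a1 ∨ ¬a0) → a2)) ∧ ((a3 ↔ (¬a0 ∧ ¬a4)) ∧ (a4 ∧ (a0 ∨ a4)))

a0 = True, a1 = True, a2 = False, a3 = False, a4 = True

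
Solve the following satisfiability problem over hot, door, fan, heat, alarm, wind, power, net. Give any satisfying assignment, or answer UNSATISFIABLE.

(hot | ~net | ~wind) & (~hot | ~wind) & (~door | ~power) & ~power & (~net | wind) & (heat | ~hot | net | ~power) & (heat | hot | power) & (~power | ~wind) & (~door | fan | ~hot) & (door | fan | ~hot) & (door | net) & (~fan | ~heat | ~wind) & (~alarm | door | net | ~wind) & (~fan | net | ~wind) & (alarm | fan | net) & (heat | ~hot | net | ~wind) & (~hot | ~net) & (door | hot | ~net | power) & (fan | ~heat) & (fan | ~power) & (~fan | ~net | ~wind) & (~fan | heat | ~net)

hot=F, door=T, fan=T, heat=T, alarm=F, wind=F, power=F, net=F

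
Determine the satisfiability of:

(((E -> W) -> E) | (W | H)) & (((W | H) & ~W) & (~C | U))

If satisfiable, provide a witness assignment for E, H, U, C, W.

E = True, H = True, U = False, C = False, W = False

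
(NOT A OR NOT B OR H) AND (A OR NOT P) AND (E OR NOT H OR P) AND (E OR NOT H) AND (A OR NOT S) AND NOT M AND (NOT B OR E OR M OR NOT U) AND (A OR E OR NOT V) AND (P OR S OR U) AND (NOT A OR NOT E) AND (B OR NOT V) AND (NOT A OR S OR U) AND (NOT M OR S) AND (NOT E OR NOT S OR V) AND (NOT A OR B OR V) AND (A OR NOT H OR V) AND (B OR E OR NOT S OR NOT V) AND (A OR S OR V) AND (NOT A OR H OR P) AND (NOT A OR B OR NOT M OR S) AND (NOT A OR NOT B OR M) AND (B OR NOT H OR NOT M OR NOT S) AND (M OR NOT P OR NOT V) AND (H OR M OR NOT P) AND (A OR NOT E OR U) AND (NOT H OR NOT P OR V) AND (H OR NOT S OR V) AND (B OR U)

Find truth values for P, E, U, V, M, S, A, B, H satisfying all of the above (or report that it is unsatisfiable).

P = False; E = True; U = True; V = True; M = False; S = False; A = False; B = True; H = True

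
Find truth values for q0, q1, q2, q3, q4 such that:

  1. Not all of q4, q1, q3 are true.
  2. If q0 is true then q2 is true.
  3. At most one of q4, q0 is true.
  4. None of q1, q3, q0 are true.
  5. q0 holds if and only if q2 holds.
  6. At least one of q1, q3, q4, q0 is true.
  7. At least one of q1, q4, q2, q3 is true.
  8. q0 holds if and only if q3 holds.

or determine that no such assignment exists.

q0: False; q1: False; q2: False; q3: False; q4: True

  (1) {q4, q1, q3}: 1/3 true — not all ✓
  (2) q0=F ⇒ q2: vacuous ✓
  (3) {q4, q0}: 1 true — at most one ✓
  (4) {q1, q3, q0}: 0 true — none ✓
  (5) q0=F, q2=F — same ✓
  (6) {q1, q3, q4, q0}: 1 true — at least one ✓
  (7) {q1, q4, q2, q3}: 1 true — at least one ✓
  (8) q0=F, q3=F — same ✓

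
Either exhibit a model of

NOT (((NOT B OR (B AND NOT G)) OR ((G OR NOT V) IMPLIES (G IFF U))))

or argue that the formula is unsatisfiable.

V: True, U: False, B: True, G: True

  NOT (((NOT B OR (B AND NOT G)) OR ((G OR NOT V) IMPLIES (G IFF U)))) = True
    (NOT B OR (B AND NOT G)) OR ((G OR NOT V) IMPLIES (G IFF U)) = False
      NOT B OR (B AND NOT G) = False
        NOT B = False
        B AND NOT G = False
          NOT G = False
      (G OR NOT V) IMPLIES (G IFF U) = False
        G OR NOT V = True
          NOT V = False
        G IFF U = False
The formula evaluates to True.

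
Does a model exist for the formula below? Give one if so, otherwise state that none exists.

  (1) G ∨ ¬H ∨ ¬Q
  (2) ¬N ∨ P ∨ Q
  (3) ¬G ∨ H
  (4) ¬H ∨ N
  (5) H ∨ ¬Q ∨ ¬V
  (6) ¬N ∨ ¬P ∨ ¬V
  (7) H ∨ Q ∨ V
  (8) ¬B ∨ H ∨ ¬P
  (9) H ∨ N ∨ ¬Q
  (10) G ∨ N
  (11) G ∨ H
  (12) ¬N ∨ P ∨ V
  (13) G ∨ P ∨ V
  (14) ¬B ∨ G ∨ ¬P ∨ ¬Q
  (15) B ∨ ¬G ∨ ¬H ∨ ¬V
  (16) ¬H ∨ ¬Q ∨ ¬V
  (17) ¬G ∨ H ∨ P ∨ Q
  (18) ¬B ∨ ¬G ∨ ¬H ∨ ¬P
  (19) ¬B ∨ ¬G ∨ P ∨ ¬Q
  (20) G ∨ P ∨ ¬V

V = False; P = True; H = True; B = True; Q = False; G = False; N = True

Set V = False.
Try P = False:
  (¬N ∨ P ∨ V) forces N = False.
  (¬H ∨ N) forces H = False.
  (¬G ∨ H) forces G = False.
  clause (G ∨ N) is falsified — backtrack.
So P = True.
Try H = False:
  (¬G ∨ H) forces G = False.
  clause (G ∨ H) is falsified — backtrack.
So H = True.
  then (¬H ∨ N) forces N = True.
Set B = True.
  then (¬B ∨ ¬G ∨ ¬H ∨ ¬P) forces G = False.
  then (G ∨ ¬H ∨ ¬Q) forces Q = False.
All clauses satisfied.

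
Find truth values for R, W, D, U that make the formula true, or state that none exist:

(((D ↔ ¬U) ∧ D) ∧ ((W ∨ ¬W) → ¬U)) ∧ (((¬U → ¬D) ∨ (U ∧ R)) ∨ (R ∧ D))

R = True, W = False, D = True, U = False

  ((D ↔ ¬U) ∧ D) ∧ ((W ∨ ¬W) → ¬U) = True
    (D ↔ ¬U) ∧ D = True
      D ↔ ¬U = True
        ¬U = True
    (W ∨ ¬W) → ¬U = True
      W ∨ ¬W = True
        ¬W = True
      ¬U = True
  ((¬U → ¬D) ∨ (U ∧ R)) ∨ (R ∧ D) = True
    (¬U → ¬D) ∨ (U ∧ R) = False
      ¬U → ¬D = False
        ¬U = True
        ¬D = False
      U ∧ R = False
    R ∧ D = True
Both conjuncts True, so the formula holds.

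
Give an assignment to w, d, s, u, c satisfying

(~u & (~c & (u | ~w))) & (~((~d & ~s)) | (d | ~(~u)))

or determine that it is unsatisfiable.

w: False; d: False; s: True; u: False; c: False

  ~u & (~c & (u | ~w)) = True
    ~u = True
    ~c & (u | ~w) = True
      ~c = True
      u | ~w = True
        ~w = True
  ~((~d & ~s)) | (d | ~(~u)) = True
    ~((~d & ~s)) = True
      ~d & ~s = False
        ~d = True
        ~s = False
    d | ~(~u) = False
      ~(~u) = False
        ~u = True
Both conjuncts True, so the formula holds.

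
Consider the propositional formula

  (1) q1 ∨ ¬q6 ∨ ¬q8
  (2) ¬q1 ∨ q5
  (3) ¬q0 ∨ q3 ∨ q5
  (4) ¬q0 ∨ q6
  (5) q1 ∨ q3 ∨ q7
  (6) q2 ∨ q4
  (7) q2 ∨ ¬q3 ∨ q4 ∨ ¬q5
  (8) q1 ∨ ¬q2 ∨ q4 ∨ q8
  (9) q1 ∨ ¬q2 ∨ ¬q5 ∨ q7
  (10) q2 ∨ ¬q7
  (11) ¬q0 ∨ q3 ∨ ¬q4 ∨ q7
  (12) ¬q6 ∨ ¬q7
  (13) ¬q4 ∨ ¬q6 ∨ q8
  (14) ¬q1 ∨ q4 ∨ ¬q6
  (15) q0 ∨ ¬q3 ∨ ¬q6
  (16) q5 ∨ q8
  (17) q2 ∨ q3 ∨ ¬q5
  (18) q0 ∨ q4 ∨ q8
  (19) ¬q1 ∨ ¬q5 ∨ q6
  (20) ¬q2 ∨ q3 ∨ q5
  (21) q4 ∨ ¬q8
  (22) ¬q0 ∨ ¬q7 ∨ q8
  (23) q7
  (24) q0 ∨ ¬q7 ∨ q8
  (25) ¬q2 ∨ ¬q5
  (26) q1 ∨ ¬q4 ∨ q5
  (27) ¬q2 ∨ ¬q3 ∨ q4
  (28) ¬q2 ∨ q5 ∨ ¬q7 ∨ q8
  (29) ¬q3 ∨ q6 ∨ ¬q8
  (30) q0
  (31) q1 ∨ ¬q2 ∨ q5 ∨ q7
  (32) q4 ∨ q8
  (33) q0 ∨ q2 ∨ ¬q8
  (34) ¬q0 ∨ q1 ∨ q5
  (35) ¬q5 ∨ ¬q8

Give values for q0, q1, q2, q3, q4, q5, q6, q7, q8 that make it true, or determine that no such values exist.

UNSATISFIABLE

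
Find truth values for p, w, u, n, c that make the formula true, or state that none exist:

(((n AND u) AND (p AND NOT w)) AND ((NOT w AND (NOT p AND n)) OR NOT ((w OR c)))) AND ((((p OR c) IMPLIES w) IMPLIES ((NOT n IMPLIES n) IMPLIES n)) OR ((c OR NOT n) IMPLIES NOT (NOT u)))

p: True, w: False, u: True, n: True, c: False

  ((n AND u) AND (p AND NOT w)) AND ((NOT w AND (NOT p AND n)) OR NOT ((w OR c))) = True
    (n AND u) AND (p AND NOT w) = True
      n AND u = True
      p AND NOT w = True
        NOT w = True
    (NOT w AND (NOT p AND n)) OR NOT ((w OR c)) = True
      NOT w AND (NOT p AND n) = False
        NOT w = True
        NOT p AND n = False
          NOT p = False
      NOT ((w OR c)) = True
        w OR c = False
  (((p OR c) IMPLIES w) IMPLIES ((NOT n IMPLIES n) IMPLIES n)) OR ((c OR NOT n) IMPLIES NOT (NOT u)) = True
    ((p OR c) IMPLIES w) IMPLIES ((NOT n IMPLIES n) IMPLIES n) = True
      (p OR c) IMPLIES w = False
        p OR c = True
      (NOT n IMPLIES n) IMPLIES n = True
        NOT n IMPLIES n = True
          NOT n = False
    (c OR NOT n) IMPLIES NOT (NOT u) = True
      c OR NOT n = False
        NOT n = False
      NOT (NOT u) = True
        NOT u = False
Both conjuncts True, so the formula holds.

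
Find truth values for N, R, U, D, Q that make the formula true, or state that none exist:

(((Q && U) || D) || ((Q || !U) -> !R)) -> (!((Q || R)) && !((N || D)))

N: False; R: False; U: False; D: False; Q: False

  (((Q && U) || D) || ((Q || !U) -> !R)) -> (!((Q || R)) && !((N || D))) = True
    ((Q && U) || D) || ((Q || !U) -> !R) = True
      (Q && U) || D = False
        Q && U = False
      (Q || !U) -> !R = True
        Q || !U = True
          !U = True
        !R = True
    !((Q || R)) && !((N || D)) = True
      !((Q || R)) = True
        Q || R = False
      !((N || D)) = True
        N || D = False
The formula evaluates to True.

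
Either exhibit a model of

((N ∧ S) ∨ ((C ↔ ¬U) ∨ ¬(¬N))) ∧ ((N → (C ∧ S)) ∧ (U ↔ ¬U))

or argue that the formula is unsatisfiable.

The conjunct U ↔ ¬U is unsatisfiable on its own:
  U=F: evaluates to False.
  U=T: evaluates to False.
So the whole conjunction is unsatisfiable.

The formula is unsatisfiable.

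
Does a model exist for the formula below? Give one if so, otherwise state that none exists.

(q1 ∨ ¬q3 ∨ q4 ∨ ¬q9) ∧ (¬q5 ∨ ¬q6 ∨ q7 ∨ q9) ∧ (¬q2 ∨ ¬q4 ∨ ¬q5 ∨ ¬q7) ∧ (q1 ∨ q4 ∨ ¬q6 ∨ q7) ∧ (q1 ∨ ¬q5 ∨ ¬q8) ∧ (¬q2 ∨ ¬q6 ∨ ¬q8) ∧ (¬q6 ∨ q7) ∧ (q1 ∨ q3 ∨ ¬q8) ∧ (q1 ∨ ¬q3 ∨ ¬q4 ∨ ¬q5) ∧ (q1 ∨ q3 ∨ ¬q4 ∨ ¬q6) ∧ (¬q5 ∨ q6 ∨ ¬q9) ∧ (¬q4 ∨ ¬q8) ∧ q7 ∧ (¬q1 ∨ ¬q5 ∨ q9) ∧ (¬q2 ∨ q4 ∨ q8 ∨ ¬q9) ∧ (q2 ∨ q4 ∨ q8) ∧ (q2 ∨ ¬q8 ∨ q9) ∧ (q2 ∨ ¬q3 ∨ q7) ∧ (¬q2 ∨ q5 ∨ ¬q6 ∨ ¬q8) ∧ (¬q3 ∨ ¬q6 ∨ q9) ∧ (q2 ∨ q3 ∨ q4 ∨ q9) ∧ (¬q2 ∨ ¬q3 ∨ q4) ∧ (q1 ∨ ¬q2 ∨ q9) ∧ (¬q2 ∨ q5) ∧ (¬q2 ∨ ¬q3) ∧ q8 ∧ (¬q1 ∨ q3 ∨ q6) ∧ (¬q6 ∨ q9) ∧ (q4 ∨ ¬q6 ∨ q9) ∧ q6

Unit clause (q7) forces q7 = True.
Unit clause (q8) forces q8 = True.
Unit clause (q6) forces q6 = True.
In (¬q2 ∨ ¬q6 ∨ ¬q8) only ¬q2 is left, so q2 = False.
In (¬q4 ∨ ¬q8) only ¬q4 is left, so q4 = False.
In (q2 ∨ ¬q8 ∨ q9) only q9 is left, so q9 = True.
Try q1 = False:
  (q1 ∨ ¬q3 ∨ q4 ∨ ¬q9) forces q3 = False.
  clause (q1 ∨ q3 ∨ ¬q8) is falsified — backtrack.
So q1 = True.
Set q3 = False.
Set q5 = True.
All clauses satisfied.

q1 = True, q2 = False, q3 = False, q4 = False, q5 = True, q6 = True, q7 = True, q8 = True, q9 = True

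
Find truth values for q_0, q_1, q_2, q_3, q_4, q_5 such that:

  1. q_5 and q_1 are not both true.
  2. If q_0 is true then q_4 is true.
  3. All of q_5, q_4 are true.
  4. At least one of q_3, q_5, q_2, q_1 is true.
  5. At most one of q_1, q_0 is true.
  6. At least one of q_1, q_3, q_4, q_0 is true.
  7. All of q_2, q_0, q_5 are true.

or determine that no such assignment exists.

q_0 = True; q_1 = False; q_2 = True; q_3 = False; q_4 = True; q_5 = True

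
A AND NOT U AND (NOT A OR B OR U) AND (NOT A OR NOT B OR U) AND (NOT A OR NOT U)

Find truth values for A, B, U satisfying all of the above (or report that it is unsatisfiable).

No satisfying assignment exists.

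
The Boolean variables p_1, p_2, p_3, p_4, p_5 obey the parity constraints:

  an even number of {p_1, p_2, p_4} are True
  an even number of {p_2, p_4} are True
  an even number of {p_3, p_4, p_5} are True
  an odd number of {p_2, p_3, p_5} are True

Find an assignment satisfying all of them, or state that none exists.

No satisfying assignment exists.

Adding constraints 2, 3, 4 mod 2: every variable appears an even number of times on the left, so the left side is 0.
But the right sides sum to 1 (mod 2). 0 ≠ 1 — the system is inconsistent.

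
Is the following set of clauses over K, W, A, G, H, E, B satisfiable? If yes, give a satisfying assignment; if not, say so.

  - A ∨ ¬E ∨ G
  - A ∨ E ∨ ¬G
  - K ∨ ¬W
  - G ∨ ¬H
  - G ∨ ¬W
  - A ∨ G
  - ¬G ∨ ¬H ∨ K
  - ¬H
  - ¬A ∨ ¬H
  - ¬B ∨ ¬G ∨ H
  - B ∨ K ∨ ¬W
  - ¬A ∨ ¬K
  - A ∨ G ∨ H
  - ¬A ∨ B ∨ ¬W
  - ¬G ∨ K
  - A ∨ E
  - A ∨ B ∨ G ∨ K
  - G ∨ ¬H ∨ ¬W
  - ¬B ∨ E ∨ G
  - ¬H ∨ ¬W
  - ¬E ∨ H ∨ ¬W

K = False, W = False, A = True, G = False, H = False, E = False, B = False

Unit clause (¬H) forces H = False.
Set K = False.
  then (K ∨ ¬W) forces W = False.
  then (¬G ∨ K) forces G = False.
  then (A ∨ G) forces A = True.
Set E = False.
  then (¬B ∨ E ∨ G) forces B = False.
All clauses satisfied.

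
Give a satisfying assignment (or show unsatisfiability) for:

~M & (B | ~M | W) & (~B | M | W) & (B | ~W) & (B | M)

M = False; B = True; W = True

Unit clause (~M) forces M = False.
In (B | M) only B is left, so B = True.
In (~B | M | W) only W is left, so W = True.
Check each clause:
  (~M): ~M holds.
  (B | ~M | W): B holds.
  (~B | M | W): W holds.
  (B | ~W): B holds.
  (B | M): B holds.
All clauses satisfied.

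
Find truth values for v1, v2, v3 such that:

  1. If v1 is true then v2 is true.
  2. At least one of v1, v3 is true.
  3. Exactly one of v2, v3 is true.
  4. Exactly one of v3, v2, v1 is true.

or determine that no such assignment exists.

v1=F; v2=F; v3=T

  (1) v1=F ⇒ v2: vacuous ✓
  (2) {v1, v3}: 1 true — at least one ✓
  (3) {v2, v3}: 1 true — exactly one ✓
  (4) {v3, v2, v1}: 1 true — exactly one ✓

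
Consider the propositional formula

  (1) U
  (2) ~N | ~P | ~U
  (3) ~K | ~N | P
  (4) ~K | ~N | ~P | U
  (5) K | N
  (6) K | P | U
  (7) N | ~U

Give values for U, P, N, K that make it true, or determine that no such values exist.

U = True, P = False, N = True, K = False

Unit clause (U) forces U = True.
In (N | ~U) only N is left, so N = True.
In (~N | ~P | ~U) only ~P is left, so P = False.
In (~K | ~N | P) only ~K is left, so K = False.
Check each clause:
  (U): U holds.
  (~N | ~P | ~U): ~P holds.
  (~K | ~N | P): ~K holds.
  (~K | ~N | ~P | U): ~K holds.
  (K | N): N holds.
  (K | P | U): U holds.
  (N | ~U): N holds.
All clauses satisfied.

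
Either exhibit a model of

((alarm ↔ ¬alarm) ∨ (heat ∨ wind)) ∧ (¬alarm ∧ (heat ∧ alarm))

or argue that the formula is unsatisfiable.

UNSATISFIABLE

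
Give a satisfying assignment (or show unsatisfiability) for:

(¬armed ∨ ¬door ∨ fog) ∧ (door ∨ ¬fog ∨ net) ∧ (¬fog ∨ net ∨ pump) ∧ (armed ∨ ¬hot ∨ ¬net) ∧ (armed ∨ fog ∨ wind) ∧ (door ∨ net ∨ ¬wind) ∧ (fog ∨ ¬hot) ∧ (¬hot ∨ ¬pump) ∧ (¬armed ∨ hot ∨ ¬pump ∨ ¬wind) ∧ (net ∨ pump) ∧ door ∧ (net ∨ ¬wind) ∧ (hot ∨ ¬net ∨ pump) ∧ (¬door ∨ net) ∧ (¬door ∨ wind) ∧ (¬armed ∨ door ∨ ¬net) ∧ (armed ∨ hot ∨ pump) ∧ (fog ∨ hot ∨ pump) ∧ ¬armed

hot = False, wind = True, fog = True, pump = True, net = True, armed = False, door = True

Unit clause (door) forces door = True.
In (¬door ∨ net) only net is left, so net = True.
In (¬door ∨ wind) only wind is left, so wind = True.
Unit clause (¬armed) forces armed = False.
In (armed ∨ ¬hot ∨ ¬net) only ¬hot is left, so hot = False.
In (hot ∨ ¬net ∨ pump) only pump is left, so pump = True.
Set fog = True.
All clauses satisfied.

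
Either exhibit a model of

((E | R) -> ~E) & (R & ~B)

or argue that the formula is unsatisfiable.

R: True, B: False, E: False

  (E | R) -> ~E = True
    E | R = True
    ~E = True
  R & ~B = True
    ~B = True
Both conjuncts True, so the formula holds.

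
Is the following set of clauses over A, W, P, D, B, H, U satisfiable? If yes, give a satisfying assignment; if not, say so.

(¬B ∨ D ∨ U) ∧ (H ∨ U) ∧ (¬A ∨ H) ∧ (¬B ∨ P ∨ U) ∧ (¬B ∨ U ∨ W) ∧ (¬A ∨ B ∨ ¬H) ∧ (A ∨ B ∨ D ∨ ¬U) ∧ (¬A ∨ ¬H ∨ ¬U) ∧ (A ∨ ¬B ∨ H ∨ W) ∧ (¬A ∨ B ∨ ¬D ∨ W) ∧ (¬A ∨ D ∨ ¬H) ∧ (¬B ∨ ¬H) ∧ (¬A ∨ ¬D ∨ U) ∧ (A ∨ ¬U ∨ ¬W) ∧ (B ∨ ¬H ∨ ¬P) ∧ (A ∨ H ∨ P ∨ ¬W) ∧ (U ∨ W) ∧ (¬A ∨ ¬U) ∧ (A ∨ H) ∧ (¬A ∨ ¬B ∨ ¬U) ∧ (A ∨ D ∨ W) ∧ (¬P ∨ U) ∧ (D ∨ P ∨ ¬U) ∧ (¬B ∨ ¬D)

Try A = True:
  (¬A ∨ H) forces H = True.
  (¬A ∨ B ∨ ¬H) forces B = True.
  clause (¬B ∨ ¬H) is falsified — backtrack.
So A = False.
  then (A ∨ H) forces H = True.
  then (¬B ∨ ¬H) forces B = False.
  then (B ∨ ¬H ∨ ¬P) forces P = False.
Set W = True.
  then (A ∨ ¬U ∨ ¬W) forces U = False.
Set D = False.
All clauses satisfied.

A = False, W = True, P = False, D = False, B = False, H = True, U = False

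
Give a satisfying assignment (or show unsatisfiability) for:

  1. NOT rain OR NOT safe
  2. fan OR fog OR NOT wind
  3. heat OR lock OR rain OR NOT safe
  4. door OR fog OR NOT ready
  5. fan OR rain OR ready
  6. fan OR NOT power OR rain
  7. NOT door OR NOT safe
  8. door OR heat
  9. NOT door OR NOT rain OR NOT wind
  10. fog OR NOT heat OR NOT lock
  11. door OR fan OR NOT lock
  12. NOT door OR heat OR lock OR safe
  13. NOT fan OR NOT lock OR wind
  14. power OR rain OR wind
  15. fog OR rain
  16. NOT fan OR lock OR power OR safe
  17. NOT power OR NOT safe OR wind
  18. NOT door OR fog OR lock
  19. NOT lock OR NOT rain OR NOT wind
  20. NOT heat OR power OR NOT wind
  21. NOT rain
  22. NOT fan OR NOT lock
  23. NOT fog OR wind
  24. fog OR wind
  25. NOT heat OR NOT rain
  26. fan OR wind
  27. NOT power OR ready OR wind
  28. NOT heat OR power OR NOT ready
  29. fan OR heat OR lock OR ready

lock = False, fog = True, wind = True, rain = False, heat = True, ready = True, door = False, fan = True, power = True, safe = False

Unit clause (NOT rain) forces rain = False.
In (fog OR rain) only fog is left, so fog = True.
In (NOT fog OR wind) only wind is left, so wind = True.
Set lock = False.
Try heat = False:
  (heat OR lock OR rain OR NOT safe) forces safe = False.
  (door OR heat) forces door = True.
  clause (NOT door OR heat OR lock OR safe) is falsified — backtrack.
So heat = True.
  then (NOT heat OR power OR NOT wind) forces power = True.
  then (fan OR NOT power OR rain) forces fan = True.
Set ready = True.
Set door = False.
Set safe = False.
All clauses satisfied.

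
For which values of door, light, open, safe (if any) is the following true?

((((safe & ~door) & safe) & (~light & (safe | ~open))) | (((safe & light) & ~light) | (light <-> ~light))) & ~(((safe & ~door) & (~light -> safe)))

Case light = True: the conjunct (((safe & ~door) & safe) & (~light & (safe | ~open))) | (((safe & light) & ~light) | (light <-> ~light)) becomes (((safe & ~door) & safe) & False) | (False | False) = False.
Case light = False: the formula simplifies to (((safe & ~door) & safe) & (safe | ~open)) & ~(((safe & ~door) & safe)).
  safe = True: simplifies to ~door & ~(~door).
    door = True: the conjunct ~door is False.
    door = False: the conjunct ~(~door) becomes ~(~False) = False.
  safe = False: the conjunct safe is False.
Both cases fail — unsatisfiable.

No satisfying assignment exists.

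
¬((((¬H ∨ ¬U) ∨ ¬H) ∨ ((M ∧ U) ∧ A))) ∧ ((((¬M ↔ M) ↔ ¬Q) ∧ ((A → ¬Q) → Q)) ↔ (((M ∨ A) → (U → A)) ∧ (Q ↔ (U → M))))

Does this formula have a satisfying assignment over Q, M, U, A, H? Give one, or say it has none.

Q=F, M=T, U=T, A=F, H=T

  ¬((((¬H ∨ ¬U) ∨ ¬H) ∨ ((M ∧ U) ∧ A))) = True
    ((¬H ∨ ¬U) ∨ ¬H) ∨ ((M ∧ U) ∧ A) = False
      (¬H ∨ ¬U) ∨ ¬H = False
        ¬H ∨ ¬U = False
          ¬H = False
          ¬U = False
        ¬H = False
      (M ∧ U) ∧ A = False
        M ∧ U = True
  (((¬M ↔ M) ↔ ¬Q) ∧ ((A → ¬Q) → Q)) ↔ (((M ∨ A) → (U → A)) ∧ (Q ↔ (U → M))) = True
    ((¬M ↔ M) ↔ ¬Q) ∧ ((A → ¬Q) → Q) = False
      (¬M ↔ M) ↔ ¬Q = False
        ¬M ↔ M = False
          ¬M = False
        ¬Q = True
      (A → ¬Q) → Q = False
        A → ¬Q = True
          ¬Q = True
    ((M ∨ A) → (U → A)) ∧ (Q ↔ (U → M)) = False
      (M ∨ A) → (U → A) = False
        M ∨ A = True
        U → A = False
      Q ↔ (U → M) = False
        U → M = True
Both conjuncts True, so the formula holds.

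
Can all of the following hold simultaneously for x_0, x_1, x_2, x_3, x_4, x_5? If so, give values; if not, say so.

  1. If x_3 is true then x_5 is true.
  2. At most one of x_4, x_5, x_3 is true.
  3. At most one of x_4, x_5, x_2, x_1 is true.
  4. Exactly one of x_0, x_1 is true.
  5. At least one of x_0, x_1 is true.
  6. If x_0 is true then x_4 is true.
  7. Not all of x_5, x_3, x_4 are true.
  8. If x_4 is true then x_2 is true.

x_0=F; x_1=T; x_2=F; x_3=F; x_4=F; x_5=F

  (1) x_3=F ⇒ x_5: vacuous ✓
  (2) {x_4, x_5, x_3}: 0 true — at most one ✓
  (3) {x_4, x_5, x_2, x_1}: 1 true — at most one ✓
  (4) {x_0, x_1}: 1 true — exactly one ✓
  (5) {x_0, x_1}: 1 true — at least one ✓
  (6) x_0=F ⇒ x_4: vacuous ✓
  (7) {x_5, x_3, x_4}: 0/3 true — not all ✓
  (8) x_4=F ⇒ x_2: vacuous ✓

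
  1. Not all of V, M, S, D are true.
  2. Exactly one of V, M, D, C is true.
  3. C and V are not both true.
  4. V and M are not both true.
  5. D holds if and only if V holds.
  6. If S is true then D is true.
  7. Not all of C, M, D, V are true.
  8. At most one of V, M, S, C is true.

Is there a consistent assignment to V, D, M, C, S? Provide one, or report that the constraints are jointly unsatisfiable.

V = False, D = False, M = True, C = False, S = False

  (1) {V, M, S, D}: 1/4 true — not all ✓
  (2) {V, M, D, C}: 1 true — exactly one ✓
  (3) C=F, V=F — not both ✓
  (4) V=F, M=T — not both ✓
  (5) D=F, V=F — same ✓
  (6) S=F ⇒ D: vacuous ✓
  (7) {C, M, D, V}: 1/4 true — not all ✓
  (8) {V, M, S, C}: 1 true — at most one ✓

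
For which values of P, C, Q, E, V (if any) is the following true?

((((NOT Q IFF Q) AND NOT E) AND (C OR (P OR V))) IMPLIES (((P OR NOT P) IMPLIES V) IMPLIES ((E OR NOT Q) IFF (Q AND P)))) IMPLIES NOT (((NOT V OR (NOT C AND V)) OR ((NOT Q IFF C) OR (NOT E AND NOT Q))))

P: False, C: True, Q: True, E: True, V: True

  ((((NOT Q IFF Q) AND NOT E) AND (C OR (P OR V))) IMPLIES (((P OR NOT P) IMPLIES V) IMPLIES ((E OR NOT Q) IFF (Q AND P)))) IMPLIES NOT (((NOT V OR (NOT C AND V)) OR ((NOT Q IFF C) OR (NOT E AND NOT Q)))) = True
    (((NOT Q IFF Q) AND NOT E) AND (C OR (P OR V))) IMPLIES (((P OR NOT P) IMPLIES V) IMPLIES ((E OR NOT Q) IFF (Q AND P))) = True
      ((NOT Q IFF Q) AND NOT E) AND (C OR (P OR V)) = False
        (NOT Q IFF Q) AND NOT E = False
          NOT Q IFF Q = False
            NOT Q = False
          NOT E = False
        C OR (P OR V) = True
          P OR V = True
      ((P OR NOT P) IMPLIES V) IMPLIES ((E OR NOT Q) IFF (Q AND P)) = False
        (P OR NOT P) IMPLIES V = True
          P OR NOT P = True
            NOT P = True
        (E OR NOT Q) IFF (Q AND P) = False
          E OR NOT Q = True
            NOT Q = False
          Q AND P = False
    NOT (((NOT V OR (NOT C AND V)) OR ((NOT Q IFF C) OR (NOT E AND NOT Q)))) = True
      (NOT V OR (NOT C AND V)) OR ((NOT Q IFF C) OR (NOT E AND NOT Q)) = False
        NOT V OR (NOT C AND V) = False
          NOT V = False
          NOT C AND V = False
            NOT C = False
        (NOT Q IFF C) OR (NOT E AND NOT Q) = False
          NOT Q IFF C = False
            NOT Q = False
          NOT E AND NOT Q = False
            NOT E = False
            NOT Q = False
The formula evaluates to True.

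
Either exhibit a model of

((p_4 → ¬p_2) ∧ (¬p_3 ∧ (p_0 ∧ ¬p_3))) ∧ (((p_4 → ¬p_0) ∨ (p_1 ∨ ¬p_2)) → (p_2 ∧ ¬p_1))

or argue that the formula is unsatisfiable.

p_0=T, p_1=F, p_2=T, p_3=F, p_4=F

  (p_4 → ¬p_2) ∧ (¬p_3 ∧ (p_0 ∧ ¬p_3)) = True
    p_4 → ¬p_2 = True
      ¬p_2 = False
    ¬p_3 ∧ (p_0 ∧ ¬p_3) = True
      ¬p_3 = True
      p_0 ∧ ¬p_3 = True
        ¬p_3 = True
  ((p_4 → ¬p_0) ∨ (p_1 ∨ ¬p_2)) → (p_2 ∧ ¬p_1) = True
    (p_4 → ¬p_0) ∨ (p_1 ∨ ¬p_2) = True
      p_4 → ¬p_0 = True
        ¬p_0 = False
      p_1 ∨ ¬p_2 = False
        ¬p_2 = False
    p_2 ∧ ¬p_1 = True
      ¬p_1 = True
Both conjuncts True, so the formula holds.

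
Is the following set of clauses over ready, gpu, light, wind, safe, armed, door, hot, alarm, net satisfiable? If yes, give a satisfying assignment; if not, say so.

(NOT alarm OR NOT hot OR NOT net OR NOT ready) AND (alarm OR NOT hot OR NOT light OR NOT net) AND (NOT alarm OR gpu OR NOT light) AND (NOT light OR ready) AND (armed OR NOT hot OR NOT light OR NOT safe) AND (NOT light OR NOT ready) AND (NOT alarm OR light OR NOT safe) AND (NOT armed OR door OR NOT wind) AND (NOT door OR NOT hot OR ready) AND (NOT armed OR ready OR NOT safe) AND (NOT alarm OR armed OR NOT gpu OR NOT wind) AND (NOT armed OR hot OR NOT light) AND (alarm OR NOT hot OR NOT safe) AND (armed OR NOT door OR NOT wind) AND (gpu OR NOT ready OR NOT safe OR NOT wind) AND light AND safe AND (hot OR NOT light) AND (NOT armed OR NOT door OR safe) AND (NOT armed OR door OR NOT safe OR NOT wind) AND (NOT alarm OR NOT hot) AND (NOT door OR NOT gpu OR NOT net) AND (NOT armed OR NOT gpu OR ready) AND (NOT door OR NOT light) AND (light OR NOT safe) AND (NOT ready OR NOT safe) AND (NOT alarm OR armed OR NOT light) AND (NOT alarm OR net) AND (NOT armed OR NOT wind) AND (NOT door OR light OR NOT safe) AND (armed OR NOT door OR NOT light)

Case light = True:
  (NOT light OR ready) forces ready = True.
  Clause (NOT light OR NOT ready) is falsified — contradiction.
Case light = False:
  Clause (light) is falsified — contradiction.
Both cases fail, so the formula is unsatisfiable.

The formula is unsatisfiable.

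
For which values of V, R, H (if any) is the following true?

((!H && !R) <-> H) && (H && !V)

Case H = True: the conjunct (!H && !R) <-> H becomes (False && !R) <-> True = False.
Case H = False: the conjunct H is False.
Both cases fail — unsatisfiable.

Unsatisfiable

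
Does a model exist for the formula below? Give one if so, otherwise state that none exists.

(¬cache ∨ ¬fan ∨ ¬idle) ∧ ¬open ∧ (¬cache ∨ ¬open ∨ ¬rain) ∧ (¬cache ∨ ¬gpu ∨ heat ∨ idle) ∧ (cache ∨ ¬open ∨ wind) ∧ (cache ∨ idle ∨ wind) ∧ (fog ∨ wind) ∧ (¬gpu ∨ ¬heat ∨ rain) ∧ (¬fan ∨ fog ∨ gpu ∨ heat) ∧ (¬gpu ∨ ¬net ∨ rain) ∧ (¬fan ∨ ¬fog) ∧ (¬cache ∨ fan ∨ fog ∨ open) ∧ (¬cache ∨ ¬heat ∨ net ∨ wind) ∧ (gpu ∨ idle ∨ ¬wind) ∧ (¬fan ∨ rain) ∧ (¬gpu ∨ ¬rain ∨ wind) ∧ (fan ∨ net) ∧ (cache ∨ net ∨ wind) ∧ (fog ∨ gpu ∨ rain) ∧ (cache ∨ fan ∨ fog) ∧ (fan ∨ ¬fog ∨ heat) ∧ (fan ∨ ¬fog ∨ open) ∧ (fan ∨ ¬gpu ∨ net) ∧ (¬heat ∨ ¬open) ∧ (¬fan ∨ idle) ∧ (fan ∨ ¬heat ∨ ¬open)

Unit clause (¬open) forces open = False.
Set heat = False.
Try fan = False:
  (fan ∨ net) forces net = True.
  (fan ∨ ¬fog ∨ heat) forces fog = False.
  (fog ∨ wind) forces wind = True.
  (¬cache ∨ fan ∨ fog ∨ open) forces cache = False.
  clause (cache ∨ fan ∨ fog) is falsified — backtrack.
So fan = True.
  then (¬fan ∨ ¬fog) forces fog = False.
  then (¬fan ∨ rain) forces rain = True.
  then (¬fan ∨ idle) forces idle = True.
  then (¬cache ∨ ¬fan ∨ ¬idle) forces cache = False.
  then (fog ∨ wind) forces wind = True.
  then (¬fan ∨ fog ∨ gpu ∨ heat) forces gpu = True.
Set net = True.
All clauses satisfied.

heat: False, open: False, fan: True, net: True, rain: True, wind: True, idle: True, gpu: True, cache: False, fog: False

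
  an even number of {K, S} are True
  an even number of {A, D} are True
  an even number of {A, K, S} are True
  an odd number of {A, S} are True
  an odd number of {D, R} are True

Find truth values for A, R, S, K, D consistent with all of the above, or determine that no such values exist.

A: False; R: True; S: True; K: True; D: False

{K, S}: 2 true → even ✓
{A, D}: 0 true → even ✓
{A, K, S}: 2 true → even ✓
{A, S}: 1 true → odd ✓
{D, R}: 1 true → odd ✓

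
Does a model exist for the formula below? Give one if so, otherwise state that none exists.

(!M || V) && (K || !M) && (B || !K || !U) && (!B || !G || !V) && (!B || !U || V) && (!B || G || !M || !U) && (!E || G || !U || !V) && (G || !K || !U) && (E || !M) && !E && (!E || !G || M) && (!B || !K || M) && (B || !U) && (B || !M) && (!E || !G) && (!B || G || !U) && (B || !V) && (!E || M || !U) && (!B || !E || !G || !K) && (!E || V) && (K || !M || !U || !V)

E: False, G: False, V: False, U: False, M: False, K: False, B: False

Unit clause (!E) forces E = False.
In (E || !M) only !M is left, so M = False.
Set G = False.
Set V = False.
Try U = True:
  (!B || !U || V) forces B = False.
  clause (B || !U) is falsified — backtrack.
So U = False.
Set K = False.
Set B = False.
All clauses satisfied.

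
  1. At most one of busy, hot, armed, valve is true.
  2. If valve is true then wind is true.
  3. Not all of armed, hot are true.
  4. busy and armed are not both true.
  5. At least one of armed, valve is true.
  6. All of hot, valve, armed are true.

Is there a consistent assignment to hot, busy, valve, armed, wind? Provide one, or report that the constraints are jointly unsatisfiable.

Unsatisfiable

Case hot = True:
  (1) with hot=T forces busy = False.
  (1) with hot=T forces armed = False.
  Constraint (6) is violated (armed=F) — contradiction.
Case hot = False:
  Constraint (6) is violated (hot=F) — contradiction.
Both cases fail — unsatisfiable.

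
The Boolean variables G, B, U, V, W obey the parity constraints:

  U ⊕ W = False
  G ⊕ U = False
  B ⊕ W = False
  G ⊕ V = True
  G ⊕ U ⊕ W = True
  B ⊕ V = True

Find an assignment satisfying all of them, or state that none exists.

G = True, B = True, U = True, V = False, W = True

U ⊕ W = T ⊕ T = False ✓
G ⊕ U = T ⊕ T = False ✓
B ⊕ W = T ⊕ T = False ✓
G ⊕ V = T ⊕ F = True ✓
G ⊕ U ⊕ W = T ⊕ T ⊕ T = True ✓
B ⊕ V = T ⊕ F = True ✓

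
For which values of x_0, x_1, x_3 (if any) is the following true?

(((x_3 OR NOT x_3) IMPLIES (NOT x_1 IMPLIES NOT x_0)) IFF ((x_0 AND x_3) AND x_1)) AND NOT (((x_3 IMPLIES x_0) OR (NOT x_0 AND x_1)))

Case x_0 = True: the conjunct NOT (((x_3 IMPLIES x_0) OR (NOT x_0 AND x_1))) becomes NOT ((True OR False)) = False.
Case x_0 = False: the conjunct ((x_3 OR NOT x_3) IMPLIES (NOT x_1 IMPLIES NOT x_0)) IFF ((x_0 AND x_3) AND x_1) becomes ((x_3 OR NOT x_3) IMPLIES True) IFF (False AND x_1) = False.
Both cases fail — unsatisfiable.

Unsatisfiable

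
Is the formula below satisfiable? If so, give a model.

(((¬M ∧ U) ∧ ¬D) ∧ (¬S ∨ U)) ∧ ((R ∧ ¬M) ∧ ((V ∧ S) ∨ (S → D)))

R=T; U=T; D=F; S=F; M=F; V=F

  ((¬M ∧ U) ∧ ¬D) ∧ (¬S ∨ U) = True
    (¬M ∧ U) ∧ ¬D = True
      ¬M ∧ U = True
        ¬M = True
      ¬D = True
    ¬S ∨ U = True
      ¬S = True
  (R ∧ ¬M) ∧ ((V ∧ S) ∨ (S → D)) = True
    R ∧ ¬M = True
      ¬M = True
    (V ∧ S) ∨ (S → D) = True
      V ∧ S = False
      S → D = True
Both conjuncts True, so the formula holds.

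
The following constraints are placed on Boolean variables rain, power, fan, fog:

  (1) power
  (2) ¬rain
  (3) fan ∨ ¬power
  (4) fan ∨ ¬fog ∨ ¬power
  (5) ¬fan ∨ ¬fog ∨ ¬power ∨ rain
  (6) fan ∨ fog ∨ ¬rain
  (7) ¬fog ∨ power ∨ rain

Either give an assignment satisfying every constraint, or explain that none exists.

rain = False; power = True; fan = True; fog = False

Unit clause (power) forces power = True.
Unit clause (¬rain) forces rain = False.
In (fan ∨ ¬power) only fan is left, so fan = True.
In (¬fan ∨ ¬fog ∨ ¬power ∨ rain) only ¬fog is left, so fog = False.
Check each clause:
  (power): power holds.
  (¬rain): ¬rain holds.
  (fan ∨ ¬power): fan holds.
  (fan ∨ ¬fog ∨ ¬power): fan holds.
  (¬fan ∨ ¬fog ∨ ¬power ∨ rain): ¬fog holds.
  (fan ∨ fog ∨ ¬rain): fan holds.
  (¬fog ∨ power ∨ rain): ¬fog holds.
All clauses satisfied.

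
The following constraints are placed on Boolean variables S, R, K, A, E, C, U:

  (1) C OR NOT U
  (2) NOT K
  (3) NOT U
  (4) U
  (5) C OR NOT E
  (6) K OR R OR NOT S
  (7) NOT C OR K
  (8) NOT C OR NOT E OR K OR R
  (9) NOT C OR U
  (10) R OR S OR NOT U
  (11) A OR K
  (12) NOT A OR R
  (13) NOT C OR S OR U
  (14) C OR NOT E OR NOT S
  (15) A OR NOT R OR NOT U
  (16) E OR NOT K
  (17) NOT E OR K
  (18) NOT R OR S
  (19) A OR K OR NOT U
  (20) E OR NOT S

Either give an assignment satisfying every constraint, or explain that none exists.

Case U = True:
  Clause (NOT U) is falsified — contradiction.
Case U = False:
  Clause (U) is falsified — contradiction.
Both cases fail, so the formula is unsatisfiable.

Unsatisfiable — no assignment works.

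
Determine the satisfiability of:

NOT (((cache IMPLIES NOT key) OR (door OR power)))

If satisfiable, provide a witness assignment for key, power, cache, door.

key = True, power = False, cache = True, door = False

  NOT (((cache IMPLIES NOT key) OR (door OR power))) = True
    (cache IMPLIES NOT key) OR (door OR power) = False
      cache IMPLIES NOT key = False
        NOT key = False
      door OR power = False
The formula evaluates to True.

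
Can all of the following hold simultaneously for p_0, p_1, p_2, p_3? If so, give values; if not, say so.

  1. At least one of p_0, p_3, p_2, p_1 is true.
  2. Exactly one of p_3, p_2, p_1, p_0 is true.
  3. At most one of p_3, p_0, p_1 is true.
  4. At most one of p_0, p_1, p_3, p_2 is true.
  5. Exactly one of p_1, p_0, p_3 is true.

p_0 = False; p_1 = False; p_2 = False; p_3 = True

  (1) {p_0, p_3, p_2, p_1}: 1 true — at least one ✓
  (2) {p_3, p_2, p_1, p_0}: 1 true — exactly one ✓
  (3) {p_3, p_0, p_1}: 1 true — at most one ✓
  (4) {p_0, p_1, p_3, p_2}: 1 true — at most one ✓
  (5) {p_1, p_0, p_3}: 1 true — exactly one ✓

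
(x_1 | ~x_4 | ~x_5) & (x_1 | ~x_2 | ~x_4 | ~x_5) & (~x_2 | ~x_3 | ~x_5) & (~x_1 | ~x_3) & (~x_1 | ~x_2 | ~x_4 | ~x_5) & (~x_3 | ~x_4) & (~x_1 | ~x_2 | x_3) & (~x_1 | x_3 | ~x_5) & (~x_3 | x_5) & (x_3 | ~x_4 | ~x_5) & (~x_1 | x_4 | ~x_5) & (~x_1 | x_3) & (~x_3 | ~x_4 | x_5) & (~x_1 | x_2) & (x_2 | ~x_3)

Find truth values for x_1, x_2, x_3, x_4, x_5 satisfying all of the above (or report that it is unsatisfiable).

Try x_1 = True:
  (~x_1 | ~x_3) forces x_3 = False.
  clause (~x_1 | x_3) is falsified — backtrack.
So x_1 = False.
Set x_2 = False.
  then (x_2 | ~x_3) forces x_3 = False.
Set x_4 = True.
  then (x_1 | ~x_4 | ~x_5) forces x_5 = False.
All clauses satisfied.

x_1 = False, x_2 = False, x_3 = False, x_4 = True, x_5 = False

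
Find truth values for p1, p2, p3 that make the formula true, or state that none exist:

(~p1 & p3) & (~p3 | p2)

p1 = False; p2 = True; p3 = True

  ~p1 & p3 = True
    ~p1 = True
  ~p3 | p2 = True
    ~p3 = False
Both conjuncts True, so the formula holds.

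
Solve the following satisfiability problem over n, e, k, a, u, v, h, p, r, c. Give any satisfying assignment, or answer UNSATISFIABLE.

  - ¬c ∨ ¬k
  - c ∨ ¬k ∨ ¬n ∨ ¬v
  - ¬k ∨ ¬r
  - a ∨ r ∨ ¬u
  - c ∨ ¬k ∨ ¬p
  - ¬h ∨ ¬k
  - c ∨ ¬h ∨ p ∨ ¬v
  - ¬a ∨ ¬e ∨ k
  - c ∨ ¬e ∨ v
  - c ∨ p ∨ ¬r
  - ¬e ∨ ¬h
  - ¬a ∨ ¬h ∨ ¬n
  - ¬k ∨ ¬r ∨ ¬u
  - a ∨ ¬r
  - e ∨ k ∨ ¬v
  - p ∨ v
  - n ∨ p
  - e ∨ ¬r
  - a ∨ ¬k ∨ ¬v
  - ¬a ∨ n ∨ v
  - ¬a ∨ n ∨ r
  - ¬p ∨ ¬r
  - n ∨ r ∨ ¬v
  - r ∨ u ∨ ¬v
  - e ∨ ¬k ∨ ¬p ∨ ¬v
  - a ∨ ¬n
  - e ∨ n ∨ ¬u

Set n = True.
  then (a ∨ ¬n) forces a = True.
  then (¬a ∨ ¬h ∨ ¬n) forces h = False.
Try e = True:
  (¬a ∨ ¬e ∨ k) forces k = True.
  (¬c ∨ ¬k) forces c = False.
  (c ∨ ¬k ∨ ¬n ∨ ¬v) forces v = False.
  clause (c ∨ ¬e ∨ v) is falsified — backtrack.
So e = False.
  then (e ∨ ¬r) forces r = False.
Try k = True:
  (¬c ∨ ¬k) forces c = False.
  (c ∨ ¬k ∨ ¬n ∨ ¬v) forces v = False.
  (c ∨ ¬k ∨ ¬p) forces p = False.
  clause (p ∨ v) is falsified — backtrack.
So k = False.
  then (e ∨ k ∨ ¬v) forces v = False.
  then (p ∨ v) forces p = True.
Set u = True.
Set c = True.
All clauses satisfied.

n: True; e: False; k: False; a: True; u: True; v: False; h: False; p: True; r: False; c: True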